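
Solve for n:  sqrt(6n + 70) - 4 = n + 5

Isolate the radical: sqrt(6n + 70) = n + 9.
Square both sides: 6n + 70 = (n + 9)^2.
Expand and rearrange: n^2 + 12n + 11 = 0.
Solving gives n = -1 or n = -11.
Check each candidate in the original equation:
  n = -1: sqrt(64) = 8, while n + 9 = 8 — valid.
  n = -11: sqrt(4) = 2, while n + 9 = -2 — extraneous.

n = -1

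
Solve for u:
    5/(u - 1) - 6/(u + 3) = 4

u = -4.2097 or u = 1.9597

Multiply both sides by (u - 1)(u + 3):
5(u + 3) - 6(u - 1) = 4(u - 1)(u + 3).
Expand and collect terms: 4u² + 9u - 33 = 0.
By the quadratic formula, u = (-9 ± √609) / 8, so u ≈ 1.9597 or u ≈ -4.2097.
Neither value makes a denominator zero (u ≠ 1, u ≠ -3), so both are valid.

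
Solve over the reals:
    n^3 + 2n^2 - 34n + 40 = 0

Possible rational roots are divisors of 40. Testing n = 4 gives 0, so (n - 4) is a factor.
Divide: n^3 + 2n^2 - 34n + 40 = (n - 4)(n^2 + 6n - 10).
Apply the quadratic formula to n^2 + 6n - 10 = 0: n = (-6 +/- sqrt(76))/2, i.e. n ~= 1.3589 or n ~= -7.3589.

n = -7.3589 or n = 1.3589 or n = 4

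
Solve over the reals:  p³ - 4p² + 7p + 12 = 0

p = -1

Possible rational roots are divisors of 12. Testing p = -1 gives 0, so (p + 1) is a factor.
Divide: p³ - 4p² + 7p + 12 = (p + 1)(p² - 5p + 12).
The quadratic p² - 5p + 12 has discriminant -23 < 0, so no further real roots.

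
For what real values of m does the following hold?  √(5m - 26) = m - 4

Square both sides: 5m - 26 = (m - 4)².
Expand and rearrange: m² - 13m + 42 = 0.
Solving gives m = 7 or m = 6.
Check each candidate in the original equation:
  m = 7: √(9) = 3, while m - 4 = 3 — valid.
  m = 6: √(4) = 2, while m - 4 = 2 — valid.

m = 6 or m = 7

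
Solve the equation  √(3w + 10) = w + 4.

w = -3 or w = -2

Square both sides: 3w + 10 = (w + 4)².
Expand and rearrange: w² + 5w + 6 = 0.
Solving gives w = -2 or w = -3.
Check each candidate in the original equation:
  w = -2: √(4) = 2, while w + 4 = 2 — valid.
  w = -3: √(1) = 1, while w + 4 = 1 — valid.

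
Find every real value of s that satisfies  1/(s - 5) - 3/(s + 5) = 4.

s = -5.7329 or s = 5.2329

Multiply both sides by (s - 5)(s + 5):
(s + 5) - 3(s - 5) = 4(s - 5)(s + 5).
Expand and collect terms: 4s² + 2s - 120 = 0.
By the quadratic formula, s = (-2 ± √1924) / 8, so s ≈ 5.2329 or s ≈ -5.7329.
Neither value makes a denominator zero (s ≠ 5, s ≠ -5), so both are valid.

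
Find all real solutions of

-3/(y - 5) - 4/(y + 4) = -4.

y = -3.0849 or y = 5.8349

Multiply both sides by (y - 5)(y + 4):
-3(y + 4) - 4(y - 5) = -4(y - 5)(y + 4).
Expand and collect terms: -4y² + 11y + 72 = 0.
By the quadratic formula, y = (-11 ± √1273) / -8, so y ≈ -3.0849 or y ≈ 5.8349.
Neither value makes a denominator zero (y ≠ 5, y ≠ -4), so both are valid.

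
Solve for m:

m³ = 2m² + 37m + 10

m = -5 or m = -0.2749 or m = 7.2749

Rearrange: m³ - 2m² - 37m - 10 = 0.
Possible rational roots are divisors of -10. Testing m = -5 gives 0, so (m + 5) is a factor.
Divide: m³ - 2m² - 37m - 10 = (m + 5)(m² - 7m - 2).
Apply the quadratic formula to m² - 7m - 2 = 0: m = (7 ± √57)/2, i.e. m ≈ 7.2749 or m ≈ -0.2749.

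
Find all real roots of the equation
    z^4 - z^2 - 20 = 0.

z = -2.2361 or z = 2.2361

Let u = z^2. The equation becomes u^2 - u - 20 = 0.
Factor: (u + 4)(u - 5) = 0, so u = -4 or u = 5.
z^2 = -4 < 0 has no real solution.
z^2 = 5 gives z = +/-sqrt(5) ~= +/-2.2361.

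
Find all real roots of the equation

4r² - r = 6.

r = -1.1061 or r = 1.3561

Rearrange to standard form: 4r² - r - 6 = 0.
Discriminant: (-1)² − 4·4·(-6) = 97.
Quadratic formula: r = (1 ± √97) / 8.
So r = 1/8 + √(97)/8 ≈ 1.3561 or r = 1/8 - √(97)/8 ≈ -1.1061.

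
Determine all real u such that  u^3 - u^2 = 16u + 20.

Rearrange: u^3 - u^2 - 16u - 20 = 0.
Possible rational roots are divisors of -20. Testing u = 5 gives 0, so (u - 5) is a factor.
Divide: u^3 - u^2 - 16u - 20 = (u - 5)(u^2 + 4u + 4).
The quadratic has the repeated root u = -2.

u = -2 or u = 5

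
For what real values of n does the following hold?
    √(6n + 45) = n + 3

Square both sides: 6n + 45 = (n + 3)².
Expand and rearrange: n² - 36 = 0.
Solving gives n = 6 or n = -6.
Check each candidate in the original equation:
  n = 6: √(81) = 9, while n + 3 = 9 — valid.
  n = -6: √(9) = 3, while n + 3 = -3 — extraneous.

n = 6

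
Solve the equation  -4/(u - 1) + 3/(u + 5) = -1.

Multiply both sides by (u - 1)(u + 5):
-4(u + 5) + 3(u - 1) = -(u - 1)(u + 5).
Expand and collect terms: -u² - 3u + 28 = 0.
Factor or apply the quadratic formula: u = -7 or u = 4.
Neither value makes a denominator zero (u ≠ 1, u ≠ -5), so both are valid.

u = -7 or u = 4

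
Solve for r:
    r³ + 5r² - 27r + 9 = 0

r = -8.3589 or r = 0.3589 or r = 3

Possible rational roots are divisors of 9. Testing r = 3 gives 0, so (r - 3) is a factor.
Divide: r³ + 5r² - 27r + 9 = (r - 3)(r² + 8r - 3).
Apply the quadratic formula to r² + 8r - 3 = 0: r = (-8 ± √76)/2, i.e. r ≈ 0.3589 or r ≈ -8.3589.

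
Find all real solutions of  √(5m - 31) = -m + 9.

m = 7

Square both sides: 5m - 31 = (-m + 9)².
Expand and rearrange: m² - 23m + 112 = 0.
Solving gives m = 16 or m = 7.
Check each candidate in the original equation:
  m = 16: √(49) = 7, while -m + 9 = -7 — extraneous.
  m = 7: √(4) = 2, while -m + 9 = 2 — valid.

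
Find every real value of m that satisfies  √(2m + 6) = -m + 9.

Square both sides: 2m + 6 = (-m + 9)².
Expand and rearrange: m² - 20m + 75 = 0.
Solving gives m = 15 or m = 5.
Check each candidate in the original equation:
  m = 15: √(36) = 6, while -m + 9 = -6 — extraneous.
  m = 5: √(16) = 4, while -m + 9 = 4 — valid.

m = 5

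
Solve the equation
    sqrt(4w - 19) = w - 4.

w = 5 or w = 7

Square both sides: 4w - 19 = (w - 4)^2.
Expand and rearrange: w^2 - 12w + 35 = 0.
Solving gives w = 7 or w = 5.
Check each candidate in the original equation:
  w = 7: sqrt(9) = 3, while w - 4 = 3 — valid.
  w = 5: sqrt(1) = 1, while w - 4 = 1 — valid.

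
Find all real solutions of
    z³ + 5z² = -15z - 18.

Rearrange: z³ + 5z² + 15z + 18 = 0.
Possible rational roots are divisors of 18. Testing z = -2 gives 0, so (z + 2) is a factor.
Divide: z³ + 5z² + 15z + 18 = (z + 2)(z² + 3z + 9).
The quadratic z² + 3z + 9 has discriminant -27 < 0, so no further real roots.

z = -2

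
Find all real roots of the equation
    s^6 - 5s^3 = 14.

Let u = s^3. The equation becomes u^2 - 5u - 14 = 0.
Factor: (u - 7)(u + 2) = 0, so u = 7 or u = -2.
s^3 = 7 gives s = (7)^(1/3) ~= 1.9129.
s^3 = -2 gives s = -(2)^(1/3) ~= -1.2599.

s = -1.2599 or s = 1.9129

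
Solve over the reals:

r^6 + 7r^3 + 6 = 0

Let u = r^3. The equation becomes u^2 + 7u + 6 = 0.
Factor: (u + 6)(u + 1) = 0, so u = -6 or u = -1.
r^3 = -6 gives r = -(6)^(1/3) ~= -1.8171.
r^3 = -1 gives r = -1.

r = -1.8171 or r = -1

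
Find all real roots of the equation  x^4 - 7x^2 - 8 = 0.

Let u = x^2. The equation becomes u^2 - 7u - 8 = 0.
Factor: (u + 1)(u - 8) = 0, so u = -1 or u = 8.
x^2 = -1 < 0 has no real solution.
x^2 = 8 gives x = +/-2*sqrt(2) ~= +/-2.8284.

x = -2.8284 or x = 2.8284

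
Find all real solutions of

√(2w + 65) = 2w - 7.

w = 8

Square both sides: 2w + 65 = (2w - 7)².
Expand and rearrange: 4w² - 30w - 16 = 0.
Solving gives w = 8 or w = -0.5.
Check each candidate in the original equation:
  w = 8: √(81) = 9, while 2w - 7 = 9 — valid.
  w = -0.5: √(64) = 8, while 2w - 7 = -8 — extraneous.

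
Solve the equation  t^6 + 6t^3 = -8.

Let u = t^3. The equation becomes u^2 + 6u + 8 = 0.
Factor: (u + 2)(u + 4) = 0, so u = -2 or u = -4.
t^3 = -2 gives t = -(2)^(1/3) ~= -1.2599.
t^3 = -4 gives t = -(4)^(1/3) ~= -1.5874.

t = -1.5874 or t = -1.2599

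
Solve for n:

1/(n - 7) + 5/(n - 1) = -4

n = -0.2944 or n = 6.7944

Multiply both sides by (n - 7)(n - 1):
(n - 1) + 5(n - 7) = -4(n - 7)(n - 1).
Expand and collect terms: -4n^2 + 26n + 8 = 0.
By the quadratic formula, n = (-26 +/- sqrt(804)) / -8, so n ~= -0.2944 or n ~= 6.7944.
Neither value makes a denominator zero (n != 7, n != 1), so both are valid.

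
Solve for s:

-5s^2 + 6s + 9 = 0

s = -0.8697 or s = 2.0697

Discriminant: (6)^2 - 4*(-5)*9 = 216.
Quadratic formula: s = (-6 +/- sqrt(216)) / (-10).
So s = 3/5 - 3*sqrt(6)/5 ~= -0.8697 or s = 3/5 + 3*sqrt(6)/5 ~= 2.0697.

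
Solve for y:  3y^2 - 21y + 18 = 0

y = 1 or y = 6

Factor: 3(y - 1)(y - 6) = 0.
So y = 1 or y = 6.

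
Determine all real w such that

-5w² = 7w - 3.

Rearrange to standard form: -5w² - 7w + 3 = 0.
Discriminant: (-7)² − 4·(-5)·3 = 109.
Quadratic formula: w = (7 ± √109) / (-10).
So w = -√(109)/10 - 7/10 ≈ -1.744 or w = -7/10 + √(109)/10 ≈ 0.344.

w = -1.744 or w = 0.344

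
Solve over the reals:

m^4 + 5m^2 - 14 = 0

m = -1.4142 or m = 1.4142

Let u = m^2. The equation becomes u^2 + 5u - 14 = 0.
Factor: (u - 2)(u + 7) = 0, so u = 2 or u = -7.
m^2 = 2 gives m = +/-sqrt(2) ~= +/-1.4142.
m^2 = -7 < 0 has no real solution.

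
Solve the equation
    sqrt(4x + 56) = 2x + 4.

x = 2

Square both sides: 4x + 56 = (2x + 4)^2.
Expand and rearrange: 4x^2 + 12x - 40 = 0.
Solving gives x = 2 or x = -5.
Check each candidate in the original equation:
  x = 2: sqrt(64) = 8, while 2x + 4 = 8 — valid.
  x = -5: sqrt(36) = 6, while 2x + 4 = -6 — extraneous.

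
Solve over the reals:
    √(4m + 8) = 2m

m = 2

Square both sides: 4m + 8 = (2m)².
Expand and rearrange: 4m² - 4m - 8 = 0.
Solving gives m = 2 or m = -1.
Check each candidate in the original equation:
  m = 2: √(16) = 4, while 2m = 4 — valid.
  m = -1: √(4) = 2, while 2m = -2 — extraneous.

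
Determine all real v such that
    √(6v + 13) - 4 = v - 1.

v = -2 or v = 2

Isolate the radical: √(6v + 13) = v + 3.
Square both sides: 6v + 13 = (v + 3)².
Expand and rearrange: v² - 4 = 0.
Solving gives v = 2 or v = -2.
Check each candidate in the original equation:
  v = 2: √(25) = 5, while v + 3 = 5 — valid.
  v = -2: √(1) = 1, while v + 3 = 1 — valid.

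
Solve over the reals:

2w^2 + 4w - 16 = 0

w = -4 or w = 2

Factor: 2(w - 2)(w + 4) = 0.
So w = 2 or w = -4.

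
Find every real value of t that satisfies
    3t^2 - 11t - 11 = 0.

t = -0.8177 or t = 4.4843

Discriminant: (-11)^2 - 4*3*(-11) = 253.
Quadratic formula: t = (11 +/- sqrt(253)) / 6.
So t = 11/6 + sqrt(253)/6 ~= 4.4843 or t = 11/6 - sqrt(253)/6 ~= -0.8177.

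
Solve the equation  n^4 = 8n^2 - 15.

n = -2.2361 or n = -1.7321 or n = 1.7321 or n = 2.2361

Let u = n^2. The equation becomes u^2 - 8u + 15 = 0.
Factor: (u - 3)(u - 5) = 0, so u = 3 or u = 5.
n^2 = 3 gives n = +/-sqrt(3) ~= +/-1.7321.
n^2 = 5 gives n = +/-sqrt(5) ~= +/-2.2361.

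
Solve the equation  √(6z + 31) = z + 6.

Square both sides: 6z + 31 = (z + 6)².
Expand and rearrange: z² + 6z + 5 = 0.
Solving gives z = -1 or z = -5.
Check each candidate in the original equation:
  z = -1: √(25) = 5, while z + 6 = 5 — valid.
  z = -5: √(1) = 1, while z + 6 = 1 — valid.

z = -5 or z = -1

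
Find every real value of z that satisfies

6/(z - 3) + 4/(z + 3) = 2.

z = -1.772 or z = 6.772

Multiply both sides by (z - 3)(z + 3):
6(z + 3) + 4(z - 3) = 2(z - 3)(z + 3).
Expand and collect terms: 2z^2 - 10z - 24 = 0.
By the quadratic formula, z = (10 +/- sqrt(292)) / 4, so z ~= 6.772 or z ~= -1.772.
Neither value makes a denominator zero (z != 3, z != -3), so both are valid.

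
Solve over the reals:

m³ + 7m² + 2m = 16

m = -6.2749 or m = -2 or m = 1.2749

Rearrange: m³ + 7m² + 2m - 16 = 0.
Possible rational roots are divisors of -16. Testing m = -2 gives 0, so (m + 2) is a factor.
Divide: m³ + 7m² + 2m - 16 = (m + 2)(m² + 5m - 8).
Apply the quadratic formula to m² + 5m - 8 = 0: m = (-5 ± √57)/2, i.e. m ≈ 1.2749 or m ≈ -6.2749.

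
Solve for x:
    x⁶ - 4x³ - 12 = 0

x = -1.2599 or x = 1.8171

Let u = x³. The equation becomes u² - 4u - 12 = 0.
Factor: (u - 6)(u + 2) = 0, so u = 6 or u = -2.
x³ = 6 gives x = ∛(6) ≈ 1.8171.
x³ = -2 gives x = -∛(2) ≈ -1.2599.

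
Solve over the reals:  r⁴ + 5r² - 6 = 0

Let u = r². The equation becomes u² + 5u - 6 = 0.
Factor: (u + 6)(u - 1) = 0, so u = -6 or u = 1.
r² = -6 < 0 has no real solution.
r² = 1 gives r = ±1.

r = -1 or r = 1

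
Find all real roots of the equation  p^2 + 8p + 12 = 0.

Factor: (p + 6)(p + 2) = 0.
So p = -6 or p = -2.

p = -6 or p = -2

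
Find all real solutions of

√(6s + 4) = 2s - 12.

Square both sides: 6s + 4 = (2s - 12)².
Expand and rearrange: 4s² - 54s + 140 = 0.
Solving gives s = 10 or s = 3.5.
Check each candidate in the original equation:
  s = 10: √(64) = 8, while 2s - 12 = 8 — valid.
  s = 3.5: √(25) = 5, while 2s - 12 = -5 — extraneous.

s = 10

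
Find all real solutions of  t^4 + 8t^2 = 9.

Let u = t^2. The equation becomes u^2 + 8u - 9 = 0.
Factor: (u + 9)(u - 1) = 0, so u = -9 or u = 1.
t^2 = -9 < 0 has no real solution.
t^2 = 1 gives t = +/-1.

t = -1 or t = 1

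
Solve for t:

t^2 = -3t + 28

Bring every term to one side: t^2 + 3t - 28 = 0.
Factor: (t - 4)(t + 7) = 0.
So t = 4 or t = -7.

t = -7 or t = 4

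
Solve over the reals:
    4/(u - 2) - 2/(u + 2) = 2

u = -2.7016 or u = 3.7016

Multiply both sides by (u - 2)(u + 2):
4(u + 2) - 2(u - 2) = 2(u - 2)(u + 2).
Expand and collect terms: 2u^2 - 2u - 20 = 0.
By the quadratic formula, u = (2 +/- sqrt(164)) / 4, so u ~= 3.7016 or u ~= -2.7016.
Neither value makes a denominator zero (u != 2, u != -2), so both are valid.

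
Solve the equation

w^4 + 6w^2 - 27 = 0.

w = -1.7321 or w = 1.7321

Let u = w^2. The equation becomes u^2 + 6u - 27 = 0.
Factor: (u - 3)(u + 9) = 0, so u = 3 or u = -9.
w^2 = 3 gives w = +/-sqrt(3) ~= +/-1.7321.
w^2 = -9 < 0 has no real solution.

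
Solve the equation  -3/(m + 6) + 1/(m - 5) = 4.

m = -6.7344 or m = 5.2344

Multiply both sides by (m + 6)(m - 5):
-3(m - 5) + (m + 6) = 4(m + 6)(m - 5).
Expand and collect terms: 4m^2 + 6m - 141 = 0.
By the quadratic formula, m = (-6 +/- sqrt(2292)) / 8, so m ~= 5.2344 or m ~= -6.7344.
Neither value makes a denominator zero (m != -6, m != 5), so both are valid.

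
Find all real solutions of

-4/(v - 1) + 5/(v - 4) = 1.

v = -1 or v = 7

Multiply both sides by (v - 1)(v - 4):
-4(v - 4) + 5(v - 1) = (v - 1)(v - 4).
Expand and collect terms: v^2 - 6v - 7 = 0.
Factor or apply the quadratic formula: v = 7 or v = -1.
Neither value makes a denominator zero (v != 1, v != 4), so both are valid.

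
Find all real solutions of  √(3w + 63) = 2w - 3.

w = 6

Square both sides: 3w + 63 = (2w - 3)².
Expand and rearrange: 4w² - 15w - 54 = 0.
Solving gives w = 6 or w = -2.25.
Check each candidate in the original equation:
  w = 6: √(81) = 9, while 2w - 3 = 9 — valid.
  w = -2.25: √(56.25) = 7.5, while 2w - 3 = -7.5 — extraneous.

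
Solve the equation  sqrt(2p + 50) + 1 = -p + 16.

p = 7

Isolate the radical: sqrt(2p + 50) = -p + 15.
Square both sides: 2p + 50 = (-p + 15)^2.
Expand and rearrange: p^2 - 32p + 175 = 0.
Solving gives p = 25 or p = 7.
Check each candidate in the original equation:
  p = 25: sqrt(100) = 10, while -p + 15 = -10 — extraneous.
  p = 7: sqrt(64) = 8, while -p + 15 = 8 — valid.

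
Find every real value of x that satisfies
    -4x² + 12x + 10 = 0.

Discriminant: (12)² − 4·(-4)·10 = 304.
Quadratic formula: x = (-12 ± √304) / (-8).
So x = 3/2 - √(19)/2 ≈ -0.6794 or x = 3/2 + √(19)/2 ≈ 3.6794.

x = -0.6794 or x = 3.6794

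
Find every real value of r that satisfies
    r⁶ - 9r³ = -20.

r = 1.5874 or r = 1.71

Let u = r³. The equation becomes u² - 9u + 20 = 0.
Factor: (u - 5)(u - 4) = 0, so u = 5 or u = 4.
r³ = 5 gives r = ∛(5) ≈ 1.71.
r³ = 4 gives r = ∛(4) ≈ 1.5874.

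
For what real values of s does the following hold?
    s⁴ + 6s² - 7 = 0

s = -1 or s = 1

Let u = s². The equation becomes u² + 6u - 7 = 0.
Factor: (u + 7)(u - 1) = 0, so u = -7 or u = 1.
s² = -7 < 0 has no real solution.
s² = 1 gives s = ±1.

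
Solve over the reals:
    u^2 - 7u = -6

u = 1 or u = 6

Bring every term to one side: u^2 - 7u + 6 = 0.
Factor: (u - 6)(u - 1) = 0.
So u = 6 or u = 1.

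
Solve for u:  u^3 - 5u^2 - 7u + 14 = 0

u = -2 or u = 1.2087 or u = 5.7913

Possible rational roots are divisors of 14. Testing u = -2 gives 0, so (u + 2) is a factor.
Divide: u^3 - 5u^2 - 7u + 14 = (u + 2)(u^2 - 7u + 7).
Apply the quadratic formula to u^2 - 7u + 7 = 0: u = (7 +/- sqrt(21))/2, i.e. u ~= 5.7913 or u ~= 1.2087.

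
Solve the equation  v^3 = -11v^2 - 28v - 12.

v = -7.4641 or v = -3 or v = -0.5359

Rearrange: v^3 + 11v^2 + 28v + 12 = 0.
Possible rational roots are divisors of 12. Testing v = -3 gives 0, so (v + 3) is a factor.
Divide: v^3 + 11v^2 + 28v + 12 = (v + 3)(v^2 + 8v + 4).
Apply the quadratic formula to v^2 + 8v + 4 = 0: v = (-8 +/- sqrt(48))/2, i.e. v ~= -0.5359 or v ~= -7.4641.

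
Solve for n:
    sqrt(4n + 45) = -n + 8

Square both sides: 4n + 45 = (-n + 8)^2.
Expand and rearrange: n^2 - 20n + 19 = 0.
Solving gives n = 19 or n = 1.
Check each candidate in the original equation:
  n = 19: sqrt(121) = 11, while -n + 8 = -11 — extraneous.
  n = 1: sqrt(49) = 7, while -n + 8 = 7 — valid.

n = 1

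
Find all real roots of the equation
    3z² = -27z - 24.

z = -8 or z = -1

Bring every term to one side: 3z² + 27z + 24 = 0.
Factor: 3(z + 8)(z + 1) = 0.
So z = -8 or z = -1.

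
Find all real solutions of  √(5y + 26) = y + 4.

Square both sides: 5y + 26 = (y + 4)².
Expand and rearrange: y² + 3y - 10 = 0.
Solving gives y = 2 or y = -5.
Check each candidate in the original equation:
  y = 2: √(36) = 6, while y + 4 = 6 — valid.
  y = -5: √(1) = 1, while y + 4 = -1 — extraneous.

y = 2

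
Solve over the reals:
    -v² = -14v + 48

Bring every term to one side: -v² + 14v - 48 = 0.
Factor: -1(v - 8)(v - 6) = 0.
So v = 8 or v = 6.

v = 6 or v = 8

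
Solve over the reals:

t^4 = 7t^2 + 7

t = -2.8085 or t = 2.8085

Let u = t^2. The equation becomes u^2 - 7u - 7 = 0.
By the quadratic formula, u = 7/2 + sqrt(77)/2 or u = 7/2 - sqrt(77)/2.
t^2 = 7/2 + sqrt(77)/2 gives t = +/-sqrt(7/2 + sqrt(77)/2) ~= +/-2.8085.
t^2 = 7/2 - sqrt(77)/2 < 0 has no real solution.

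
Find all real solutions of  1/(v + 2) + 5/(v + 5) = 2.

v = -3.2247 or v = -0.7753

Multiply both sides by (v + 2)(v + 5):
(v + 5) + 5(v + 2) = 2(v + 2)(v + 5).
Expand and collect terms: 2v^2 + 8v + 5 = 0.
By the quadratic formula, v = (-8 +/- sqrt(24)) / 4, so v ~= -0.7753 or v ~= -3.2247.
Neither value makes a denominator zero (v != -2, v != -5), so both are valid.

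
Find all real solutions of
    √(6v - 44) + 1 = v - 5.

Isolate the radical: √(6v - 44) = v - 6.
Square both sides: 6v - 44 = (v - 6)².
Expand and rearrange: v² - 18v + 80 = 0.
Solving gives v = 10 or v = 8.
Check each candidate in the original equation:
  v = 10: √(16) = 4, while v - 6 = 4 — valid.
  v = 8: √(4) = 2, while v - 6 = 2 — valid.

v = 8 or v = 10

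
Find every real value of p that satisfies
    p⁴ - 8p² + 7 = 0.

Let u = p². The equation becomes u² - 8u + 7 = 0.
Factor: (u - 1)(u - 7) = 0, so u = 1 or u = 7.
p² = 1 gives p = ±1.
p² = 7 gives p = ±√(7) ≈ ±2.6458.

p = -2.6458 or p = -1 or p = 1 or p = 2.6458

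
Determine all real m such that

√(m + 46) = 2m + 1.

m = 3

Square both sides: m + 46 = (2m + 1)².
Expand and rearrange: 4m² + 3m - 45 = 0.
Solving gives m = 3 or m = -3.75.
Check each candidate in the original equation:
  m = 3: √(49) = 7, while 2m + 1 = 7 — valid.
  m = -3.75: √(42.25) = 6.5, while 2m + 1 = -6.5 — extraneous.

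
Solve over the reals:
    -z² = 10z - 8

Rearrange to standard form: -z² - 10z + 8 = 0.
Discriminant: (-10)² − 4·(-1)·8 = 132.
Quadratic formula: z = (10 ± √132) / (-2).
So z = -√(33) - 5 ≈ -10.7446 or z = -5 + √(33) ≈ 0.7446.

z = -10.7446 or z = 0.7446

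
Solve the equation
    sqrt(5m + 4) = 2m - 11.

m = 9

Square both sides: 5m + 4 = (2m - 11)^2.
Expand and rearrange: 4m^2 - 49m + 117 = 0.
Solving gives m = 9 or m = 3.25.
Check each candidate in the original equation:
  m = 9: sqrt(49) = 7, while 2m - 11 = 7 — valid.
  m = 3.25: sqrt(20.25) = 4.5, while 2m - 11 = -4.5 — extraneous.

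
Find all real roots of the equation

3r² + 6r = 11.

r = -3.1602 or r = 1.1602

Rearrange to standard form: 3r² + 6r - 11 = 0.
Discriminant: (6)² − 4·3·(-11) = 168.
Quadratic formula: r = (-6 ± √168) / 6.
So r = -1 + √(42)/3 ≈ 1.1602 or r = -√(42)/3 - 1 ≈ -3.1602.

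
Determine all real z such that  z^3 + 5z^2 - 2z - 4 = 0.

Possible rational roots are divisors of -4. Testing z = 1 gives 0, so (z - 1) is a factor.
Divide: z^3 + 5z^2 - 2z - 4 = (z - 1)(z^2 + 6z + 4).
Apply the quadratic formula to z^2 + 6z + 4 = 0: z = (-6 +/- sqrt(20))/2, i.e. z ~= -0.7639 or z ~= -5.2361.

z = -5.2361 or z = -0.7639 or z = 1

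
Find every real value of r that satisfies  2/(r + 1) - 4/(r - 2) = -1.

r = -2 or r = 5

Multiply both sides by (r + 1)(r - 2):
2(r - 2) - 4(r + 1) = -(r + 1)(r - 2).
Expand and collect terms: -r² + 3r + 10 = 0.
Factor or apply the quadratic formula: r = -2 or r = 5.
Neither value makes a denominator zero (r ≠ -1, r ≠ 2), so both are valid.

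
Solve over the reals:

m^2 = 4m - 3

m = 1 or m = 3

Bring every term to one side: m^2 - 4m + 3 = 0.
Factor: (m - 3)(m - 1) = 0.
So m = 3 or m = 1.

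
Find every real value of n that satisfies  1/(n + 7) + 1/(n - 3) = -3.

Multiply both sides by (n + 7)(n - 3):
(n - 3) + (n + 7) = -3(n + 7)(n - 3).
Expand and collect terms: -3n² - 14n + 59 = 0.
By the quadratic formula, n = (14 ± √904) / -6, so n ≈ -7.3444 or n ≈ 2.6778.
Neither value makes a denominator zero (n ≠ -7, n ≠ 3), so both are valid.

n = -7.3444 or n = 2.6778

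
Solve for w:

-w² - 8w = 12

Bring every term to one side: -w² - 8w - 12 = 0.
Factor: -1(w + 2)(w + 6) = 0.
So w = -2 or w = -6.

w = -6 or w = -2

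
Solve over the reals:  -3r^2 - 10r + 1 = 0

r = -3.4305 or r = 0.0972

Discriminant: (-10)^2 - 4*(-3)*1 = 112.
Quadratic formula: r = (10 +/- sqrt(112)) / (-6).
So r = -2*sqrt(7)/3 - 5/3 ~= -3.4305 or r = -5/3 + 2*sqrt(7)/3 ~= 0.0972.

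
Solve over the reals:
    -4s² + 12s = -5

s = -0.3708 or s = 3.3708

Rearrange to standard form: -4s² + 12s + 5 = 0.
Discriminant: (12)² − 4·(-4)·5 = 224.
Quadratic formula: s = (-12 ± √224) / (-8).
So s = 3/2 - √(14)/2 ≈ -0.3708 or s = 3/2 + √(14)/2 ≈ 3.3708.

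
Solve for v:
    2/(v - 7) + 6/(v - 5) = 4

v = 6 or v = 8

Multiply both sides by (v - 7)(v - 5):
2(v - 5) + 6(v - 7) = 4(v - 7)(v - 5).
Expand and collect terms: 4v² - 56v + 192 = 0.
Factor or apply the quadratic formula: v = 8 or v = 6.
Neither value makes a denominator zero (v ≠ 7, v ≠ 5), so both are valid.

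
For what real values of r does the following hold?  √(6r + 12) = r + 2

Square both sides: 6r + 12 = (r + 2)².
Expand and rearrange: r² - 2r - 8 = 0.
Solving gives r = 4 or r = -2.
Check each candidate in the original equation:
  r = 4: √(36) = 6, while r + 2 = 6 — valid.
  r = -2: √(0) = 0, while r + 2 = 0 — valid.

r = -2 or r = 4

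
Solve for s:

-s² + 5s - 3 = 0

s = 0.6972 or s = 4.3028

Discriminant: (5)² − 4·(-1)·(-3) = 13.
Quadratic formula: s = (-5 ± √13) / (-2).
So s = 5/2 - √(13)/2 ≈ 0.6972 or s = √(13)/2 + 5/2 ≈ 4.3028.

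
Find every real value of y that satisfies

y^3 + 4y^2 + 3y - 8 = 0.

y = 1

Possible rational roots are divisors of -8. Testing y = 1 gives 0, so (y - 1) is a factor.
Divide: y^3 + 4y^2 + 3y - 8 = (y - 1)(y^2 + 5y + 8).
The quadratic y^2 + 5y + 8 has discriminant -7 < 0, so no further real roots.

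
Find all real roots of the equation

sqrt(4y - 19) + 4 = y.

y = 5 or y = 7

Isolate the radical: sqrt(4y - 19) = y - 4.
Square both sides: 4y - 19 = (y - 4)^2.
Expand and rearrange: y^2 - 12y + 35 = 0.
Solving gives y = 7 or y = 5.
Check each candidate in the original equation:
  y = 7: sqrt(9) = 3, while y - 4 = 3 — valid.
  y = 5: sqrt(1) = 1, while y - 4 = 1 — valid.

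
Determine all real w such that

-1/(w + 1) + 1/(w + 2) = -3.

w = -2.2638 or w = -0.7362

Multiply both sides by (w + 1)(w + 2):
-(w + 2) + (w + 1) = -3(w + 1)(w + 2).
Expand and collect terms: -3w^2 - 9w - 5 = 0.
By the quadratic formula, w = (9 +/- sqrt(21)) / -6, so w ~= -2.2638 or w ~= -0.7362.
Neither value makes a denominator zero (w != -1, w != -2), so both are valid.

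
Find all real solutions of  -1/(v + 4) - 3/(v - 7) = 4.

Multiply both sides by (v + 4)(v - 7):
-(v - 7) - 3(v + 4) = 4(v + 4)(v - 7).
Expand and collect terms: 4v² - 8v - 107 = 0.
By the quadratic formula, v = (8 ± √1776) / 8, so v ≈ 6.2678 or v ≈ -4.2678.
Neither value makes a denominator zero (v ≠ -4, v ≠ 7), so both are valid.

v = -4.2678 or v = 6.2678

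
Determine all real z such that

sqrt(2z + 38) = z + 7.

Square both sides: 2z + 38 = (z + 7)^2.
Expand and rearrange: z^2 + 12z + 11 = 0.
Solving gives z = -1 or z = -11.
Check each candidate in the original equation:
  z = -1: sqrt(36) = 6, while z + 7 = 6 — valid.
  z = -11: sqrt(16) = 4, while z + 7 = -4 — extraneous.

z = -1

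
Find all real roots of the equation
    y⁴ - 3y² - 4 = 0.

y = -2 or y = 2

Let u = y². The equation becomes u² - 3u - 4 = 0.
Factor: (u + 1)(u - 4) = 0, so u = -1 or u = 4.
y² = -1 < 0 has no real solution.
y² = 4 gives y = ±2.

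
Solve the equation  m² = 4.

Bring every term to one side: m² - 4 = 0.
Factor: (m + 2)(m - 2) = 0.
So m = -2 or m = 2.

m = -2 or m = 2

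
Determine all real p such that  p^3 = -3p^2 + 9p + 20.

p = -4 or p = -1.7913 or p = 2.7913

Rearrange: p^3 + 3p^2 - 9p - 20 = 0.
Possible rational roots are divisors of -20. Testing p = -4 gives 0, so (p + 4) is a factor.
Divide: p^3 + 3p^2 - 9p - 20 = (p + 4)(p^2 - p - 5).
Apply the quadratic formula to p^2 - p - 5 = 0: p = (1 +/- sqrt(21))/2, i.e. p ~= 2.7913 or p ~= -1.7913.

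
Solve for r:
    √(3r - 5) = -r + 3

Square both sides: 3r - 5 = (-r + 3)².
Expand and rearrange: r² - 9r + 14 = 0.
Solving gives r = 7 or r = 2.
Check each candidate in the original equation:
  r = 7: √(16) = 4, while -r + 3 = -4 — extraneous.
  r = 2: √(1) = 1, while -r + 3 = 1 — valid.

r = 2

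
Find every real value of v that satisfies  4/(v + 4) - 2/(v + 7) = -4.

Multiply both sides by (v + 4)(v + 7):
4(v + 7) - 2(v + 4) = -4(v + 4)(v + 7).
Expand and collect terms: -4v² - 46v - 132 = 0.
Factor or apply the quadratic formula: v = -6 or v = -5.5.
Neither value makes a denominator zero (v ≠ -4, v ≠ -7), so both are valid.

v = -6 or v = -5.5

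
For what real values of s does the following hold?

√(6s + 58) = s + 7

s = 1

Square both sides: 6s + 58 = (s + 7)².
Expand and rearrange: s² + 8s - 9 = 0.
Solving gives s = 1 or s = -9.
Check each candidate in the original equation:
  s = 1: √(64) = 8, while s + 7 = 8 — valid.
  s = -9: √(4) = 2, while s + 7 = -2 — extraneous.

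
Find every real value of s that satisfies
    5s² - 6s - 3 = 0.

s = -0.3798 or s = 1.5798

Discriminant: (-6)² − 4·5·(-3) = 96.
Quadratic formula: s = (6 ± √96) / 10.
So s = 3/5 + 2·√(6)/5 ≈ 1.5798 or s = 3/5 - 2·√(6)/5 ≈ -0.3798.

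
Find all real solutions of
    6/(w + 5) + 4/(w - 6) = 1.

w = -1.1521 or w = 12.1521

Multiply both sides by (w + 5)(w - 6):
6(w - 6) + 4(w + 5) = (w + 5)(w - 6).
Expand and collect terms: w² - 11w - 14 = 0.
By the quadratic formula, w = (11 ± √177) / 2, so w ≈ 12.1521 or w ≈ -1.1521.
Neither value makes a denominator zero (w ≠ -5, w ≠ 6), so both are valid.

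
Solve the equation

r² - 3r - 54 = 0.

r = -6 or r = 9

Factor: (r + 6)(r - 9) = 0.
So r = -6 or r = 9.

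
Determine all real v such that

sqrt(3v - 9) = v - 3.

v = 3 or v = 6

Square both sides: 3v - 9 = (v - 3)^2.
Expand and rearrange: v^2 - 9v + 18 = 0.
Solving gives v = 6 or v = 3.
Check each candidate in the original equation:
  v = 6: sqrt(9) = 3, while v - 3 = 3 — valid.
  v = 3: sqrt(0) = 0, while v - 3 = 0 — valid.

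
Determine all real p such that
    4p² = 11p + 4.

Rearrange to standard form: 4p² - 11p - 4 = 0.
Discriminant: (-11)² − 4·4·(-4) = 185.
Quadratic formula: p = (11 ± √185) / 8.
So p = 11/8 + √(185)/8 ≈ 3.0752 or p = 11/8 - √(185)/8 ≈ -0.3252.

p = -0.3252 or p = 3.0752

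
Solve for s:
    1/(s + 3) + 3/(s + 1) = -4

Multiply both sides by (s + 3)(s + 1):
(s + 1) + 3(s + 3) = -4(s + 3)(s + 1).
Expand and collect terms: -4s^2 - 20s - 22 = 0.
By the quadratic formula, s = (20 +/- sqrt(48)) / -8, so s ~= -3.366 or s ~= -1.634.
Neither value makes a denominator zero (s != -3, s != -1), so both are valid.

s = -3.366 or s = -1.634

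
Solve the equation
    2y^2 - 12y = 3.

Rearrange to standard form: 2y^2 - 12y - 3 = 0.
Discriminant: (-12)^2 - 4*2*(-3) = 168.
Quadratic formula: y = (12 +/- sqrt(168)) / 4.
So y = 3 + sqrt(42)/2 ~= 6.2404 or y = 3 - sqrt(42)/2 ~= -0.2404.

y = -0.2404 or y = 6.2404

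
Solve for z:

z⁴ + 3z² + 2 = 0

No real solutions.

Let u = z². The equation becomes u² + 3u + 2 = 0.
Factor: (u + 2)(u + 1) = 0, so u = -2 or u = -1.
z² = -2 < 0 has no real solution.
z² = -1 < 0 has no real solution.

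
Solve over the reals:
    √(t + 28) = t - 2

Square both sides: t + 28 = (t - 2)².
Expand and rearrange: t² - 5t - 24 = 0.
Solving gives t = 8 or t = -3.
Check each candidate in the original equation:
  t = 8: √(36) = 6, while t - 2 = 6 — valid.
  t = -3: √(25) = 5, while t - 2 = -5 — extraneous.

t = 8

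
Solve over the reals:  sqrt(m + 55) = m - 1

m = 9

Square both sides: m + 55 = (m - 1)^2.
Expand and rearrange: m^2 - 3m - 54 = 0.
Solving gives m = 9 or m = -6.
Check each candidate in the original equation:
  m = 9: sqrt(64) = 8, while m - 1 = 8 — valid.
  m = -6: sqrt(49) = 7, while m - 1 = -7 — extraneous.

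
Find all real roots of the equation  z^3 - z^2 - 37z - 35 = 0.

Possible rational roots are divisors of -35. Testing z = -5 gives 0, so (z + 5) is a factor.
Divide: z^3 - z^2 - 37z - 35 = (z + 5)(z^2 - 6z - 7).
Factor the quadratic: z = 7 or z = -1.

z = -5 or z = -1 or z = 7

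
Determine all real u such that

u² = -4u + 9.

u = -5.6056 or u = 1.6056

Rearrange to standard form: u² + 4u - 9 = 0.
Discriminant: (4)² − 4·1·(-9) = 52.
Quadratic formula: u = (-4 ± √52) / 2.
So u = -2 + √(13) ≈ 1.6056 or u = -√(13) - 2 ≈ -5.6056.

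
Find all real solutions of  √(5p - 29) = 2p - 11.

Square both sides: 5p - 29 = (2p - 11)².
Expand and rearrange: 4p² - 49p + 150 = 0.
Solving gives p = 6.25 or p = 6.
Check each candidate in the original equation:
  p = 6.25: √(2.25) = 1.5, while 2p - 11 = 1.5 — valid.
  p = 6: √(1) = 1, while 2p - 11 = 1 — valid.

p = 6 or p = 6.25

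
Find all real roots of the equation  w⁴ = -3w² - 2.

No real solutions.

Let u = w². The equation becomes u² + 3u + 2 = 0.
Factor: (u + 1)(u + 2) = 0, so u = -1 or u = -2.
w² = -1 < 0 has no real solution.
w² = -2 < 0 has no real solution.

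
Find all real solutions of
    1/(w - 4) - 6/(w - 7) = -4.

Multiply both sides by (w - 4)(w - 7):
(w - 7) - 6(w - 4) = -4(w - 4)(w - 7).
Expand and collect terms: -4w² + 49w - 129 = 0.
By the quadratic formula, w = (-49 ± √337) / -8, so w ≈ 3.8303 or w ≈ 8.4197.
Neither value makes a denominator zero (w ≠ 4, w ≠ 7), so both are valid.

w = 3.8303 or w = 8.4197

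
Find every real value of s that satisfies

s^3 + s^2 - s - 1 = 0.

Possible rational roots are divisors of -1. Testing s = 1 gives 0, so (s - 1) is a factor.
Divide: s^3 + s^2 - s - 1 = (s - 1)(s^2 + 2s + 1).
The quadratic has the repeated root s = -1.

s = -1 or s = 1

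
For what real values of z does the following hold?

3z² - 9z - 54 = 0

z = -3 or z = 6

Factor: 3(z + 3)(z - 6) = 0.
So z = -3 or z = 6.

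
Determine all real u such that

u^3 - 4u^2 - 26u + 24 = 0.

Possible rational roots are divisors of 24. Testing u = -4 gives 0, so (u + 4) is a factor.
Divide: u^3 - 4u^2 - 26u + 24 = (u + 4)(u^2 - 8u + 6).
Apply the quadratic formula to u^2 - 8u + 6 = 0: u = (8 +/- sqrt(40))/2, i.e. u ~= 7.1623 or u ~= 0.8377.

u = -4 or u = 0.8377 or u = 7.1623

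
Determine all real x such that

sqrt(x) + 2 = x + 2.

Isolate the radical: sqrt(x) = x.
Square both sides: x = (x)^2.
Expand and rearrange: x^2 - x = 0.
Solving gives x = 1 or x = 0.
Check each candidate in the original equation:
  x = 1: sqrt(1) = 1, while x = 1 — valid.
  x = 0: sqrt(0) = 0, while x = 0 — valid.

x = 0 or x = 1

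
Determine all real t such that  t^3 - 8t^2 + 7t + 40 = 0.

Possible rational roots are divisors of 40. Testing t = 5 gives 0, so (t - 5) is a factor.
Divide: t^3 - 8t^2 + 7t + 40 = (t - 5)(t^2 - 3t - 8).
Apply the quadratic formula to t^2 - 3t - 8 = 0: t = (3 +/- sqrt(41))/2, i.e. t ~= 4.7016 or t ~= -1.7016.

t = -1.7016 or t = 4.7016 or t = 5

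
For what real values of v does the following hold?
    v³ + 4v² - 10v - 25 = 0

Possible rational roots are divisors of -25. Testing v = -5 gives 0, so (v + 5) is a factor.
Divide: v³ + 4v² - 10v - 25 = (v + 5)(v² - v - 5).
Apply the quadratic formula to v² - v - 5 = 0: v = (1 ± √21)/2, i.e. v ≈ 2.7913 or v ≈ -1.7913.

v = -5 or v = -1.7913 or v = 2.7913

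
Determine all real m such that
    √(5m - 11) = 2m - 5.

Square both sides: 5m - 11 = (2m - 5)².
Expand and rearrange: 4m² - 25m + 36 = 0.
Solving gives m = 4 or m = 2.25.
Check each candidate in the original equation:
  m = 4: √(9) = 3, while 2m - 5 = 3 — valid.
  m = 2.25: √(0.25) = 0.5, while 2m - 5 = -0.5 — extraneous.

m = 4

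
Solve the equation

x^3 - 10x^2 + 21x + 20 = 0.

Possible rational roots are divisors of 20. Testing x = 5 gives 0, so (x - 5) is a factor.
Divide: x^3 - 10x^2 + 21x + 20 = (x - 5)(x^2 - 5x - 4).
Apply the quadratic formula to x^2 - 5x - 4 = 0: x = (5 +/- sqrt(41))/2, i.e. x ~= 5.7016 or x ~= -0.7016.

x = -0.7016 or x = 5 or x = 5.7016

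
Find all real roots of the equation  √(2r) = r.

Square both sides: 2r = (r)².
Expand and rearrange: r² - 2r = 0.
Solving gives r = 2 or r = 0.
Check each candidate in the original equation:
  r = 2: √(4) = 2, while r = 2 — valid.
  r = 0: √(0) = 0, while r = 0 — valid.

r = 0 or r = 2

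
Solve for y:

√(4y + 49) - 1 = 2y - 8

y = 8

Isolate the radical: √(4y + 49) = 2y - 7.
Square both sides: 4y + 49 = (2y - 7)².
Expand and rearrange: 4y² - 32y = 0.
Solving gives y = 8 or y = 0.
Check each candidate in the original equation:
  y = 8: √(81) = 9, while 2y - 7 = 9 — valid.
  y = 0: √(49) = 7, while 2y - 7 = -7 — extraneous.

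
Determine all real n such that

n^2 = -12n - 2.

n = -11.831 or n = -0.169

Rearrange to standard form: n^2 + 12n + 2 = 0.
Discriminant: (12)^2 - 4*1*2 = 136.
Quadratic formula: n = (-12 +/- sqrt(136)) / 2.
So n = -6 + sqrt(34) ~= -0.169 or n = -6 - sqrt(34) ~= -11.831.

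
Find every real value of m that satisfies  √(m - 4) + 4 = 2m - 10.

Isolate the radical: √(m - 4) = 2m - 14.
Square both sides: m - 4 = (2m - 14)².
Expand and rearrange: 4m² - 57m + 200 = 0.
Solving gives m = 8 or m = 6.25.
Check each candidate in the original equation:
  m = 8: √(4) = 2, while 2m - 14 = 2 — valid.
  m = 6.25: √(2.25) = 1.5, while 2m - 14 = -1.5 — extraneous.

m = 8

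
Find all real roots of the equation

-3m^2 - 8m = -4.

m = -3.0972 or m = 0.4305

Rearrange to standard form: -3m^2 - 8m + 4 = 0.
Discriminant: (-8)^2 - 4*(-3)*4 = 112.
Quadratic formula: m = (8 +/- sqrt(112)) / (-6).
So m = -2*sqrt(7)/3 - 4/3 ~= -3.0972 or m = -4/3 + 2*sqrt(7)/3 ~= 0.4305.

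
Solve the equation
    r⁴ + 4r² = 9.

Let u = r². The equation becomes u² + 4u - 9 = 0.
By the quadratic formula, u = -2 + √(13) or u = -√(13) - 2.
r² = -2 + √(13) gives r = ±√(-2 + √(13)) ≈ ±1.2671.
r² = -√(13) - 2 < 0 has no real solution.

r = -1.2671 or r = 1.2671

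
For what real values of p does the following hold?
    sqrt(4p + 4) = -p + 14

Square both sides: 4p + 4 = (-p + 14)^2.
Expand and rearrange: p^2 - 32p + 192 = 0.
Solving gives p = 24 or p = 8.
Check each candidate in the original equation:
  p = 24: sqrt(100) = 10, while -p + 14 = -10 — extraneous.
  p = 8: sqrt(36) = 6, while -p + 14 = 6 — valid.

p = 8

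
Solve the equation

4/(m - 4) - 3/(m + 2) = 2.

m = -3.173 or m = 5.673

Multiply both sides by (m - 4)(m + 2):
4(m + 2) - 3(m - 4) = 2(m - 4)(m + 2).
Expand and collect terms: 2m^2 - 5m - 36 = 0.
By the quadratic formula, m = (5 +/- sqrt(313)) / 4, so m ~= 5.673 or m ~= -3.173.
Neither value makes a denominator zero (m != 4, m != -2), so both are valid.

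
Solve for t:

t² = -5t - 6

Bring every term to one side: t² + 5t + 6 = 0.
Factor: (t + 2)(t + 3) = 0.
So t = -2 or t = -3.

t = -3 or t = -2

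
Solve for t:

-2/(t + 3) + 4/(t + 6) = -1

t = -9 or t = -2

Multiply both sides by (t + 3)(t + 6):
-2(t + 6) + 4(t + 3) = -(t + 3)(t + 6).
Expand and collect terms: -t^2 - 11t - 18 = 0.
Factor or apply the quadratic formula: t = -9 or t = -2.
Neither value makes a denominator zero (t != -3, t != -6), so both are valid.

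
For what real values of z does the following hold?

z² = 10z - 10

Rearrange to standard form: z² - 10z + 10 = 0.
Discriminant: (-10)² − 4·1·10 = 60.
Quadratic formula: z = (10 ± √60) / 2.
So z = √(15) + 5 ≈ 8.873 or z = 5 - √(15) ≈ 1.127.

z = 1.127 or z = 8.873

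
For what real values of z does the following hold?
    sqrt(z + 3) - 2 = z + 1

z = -3 or z = -2

Isolate the radical: sqrt(z + 3) = z + 3.
Square both sides: z + 3 = (z + 3)^2.
Expand and rearrange: z^2 + 5z + 6 = 0.
Solving gives z = -2 or z = -3.
Check each candidate in the original equation:
  z = -2: sqrt(1) = 1, while z + 3 = 1 — valid.
  z = -3: sqrt(0) = 0, while z + 3 = 0 — valid.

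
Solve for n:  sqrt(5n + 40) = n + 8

Square both sides: 5n + 40 = (n + 8)^2.
Expand and rearrange: n^2 + 11n + 24 = 0.
Solving gives n = -3 or n = -8.
Check each candidate in the original equation:
  n = -3: sqrt(25) = 5, while n + 8 = 5 — valid.
  n = -8: sqrt(0) = 0, while n + 8 = 0 — valid.

n = -8 or n = -3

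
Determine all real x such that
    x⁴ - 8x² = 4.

Let u = x². The equation becomes u² - 8u - 4 = 0.
By the quadratic formula, u = 4 + 2·√(5) or u = 4 - 2·√(5).
x² = 4 + 2·√(5) gives x = ±√(4 + 2·√(5)) ≈ ±2.9107.
x² = 4 - 2·√(5) < 0 has no real solution.

x = -2.9107 or x = 2.9107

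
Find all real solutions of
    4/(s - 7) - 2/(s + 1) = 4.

s = -1.4471 or s = 7.9471

Multiply both sides by (s - 7)(s + 1):
4(s + 1) - 2(s - 7) = 4(s - 7)(s + 1).
Expand and collect terms: 4s^2 - 26s - 46 = 0.
By the quadratic formula, s = (26 +/- sqrt(1412)) / 8, so s ~= 7.9471 or s ~= -1.4471.
Neither value makes a denominator zero (s != 7, s != -1), so both are valid.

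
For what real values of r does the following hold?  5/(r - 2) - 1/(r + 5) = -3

r = -4.553 or r = 0.2196

Multiply both sides by (r - 2)(r + 5):
5(r + 5) - (r - 2) = -3(r - 2)(r + 5).
Expand and collect terms: -3r^2 - 13r + 3 = 0.
By the quadratic formula, r = (13 +/- sqrt(205)) / -6, so r ~= -4.553 or r ~= 0.2196.
Neither value makes a denominator zero (r != 2, r != -5), so both are valid.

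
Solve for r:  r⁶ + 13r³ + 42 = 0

r = -1.9129 or r = -1.8171

Let u = r³. The equation becomes u² + 13u + 42 = 0.
Factor: (u + 6)(u + 7) = 0, so u = -6 or u = -7.
r³ = -6 gives r = -∛(6) ≈ -1.8171.
r³ = -7 gives r = -∛(7) ≈ -1.9129.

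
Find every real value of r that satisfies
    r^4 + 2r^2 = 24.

Let u = r^2. The equation becomes u^2 + 2u - 24 = 0.
Factor: (u + 6)(u - 4) = 0, so u = -6 or u = 4.
r^2 = -6 < 0 has no real solution.
r^2 = 4 gives r = +/-2.

r = -2 or r = 2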